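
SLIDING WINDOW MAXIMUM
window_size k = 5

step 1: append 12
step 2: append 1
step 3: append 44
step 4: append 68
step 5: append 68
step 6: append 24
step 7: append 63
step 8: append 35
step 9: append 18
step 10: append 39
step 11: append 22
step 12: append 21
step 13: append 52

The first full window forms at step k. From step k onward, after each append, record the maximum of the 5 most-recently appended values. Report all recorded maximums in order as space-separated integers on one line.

Answer: 68 68 68 68 68 63 63 39 52

Derivation:
step 1: append 12 -> window=[12] (not full yet)
step 2: append 1 -> window=[12, 1] (not full yet)
step 3: append 44 -> window=[12, 1, 44] (not full yet)
step 4: append 68 -> window=[12, 1, 44, 68] (not full yet)
step 5: append 68 -> window=[12, 1, 44, 68, 68] -> max=68
step 6: append 24 -> window=[1, 44, 68, 68, 24] -> max=68
step 7: append 63 -> window=[44, 68, 68, 24, 63] -> max=68
step 8: append 35 -> window=[68, 68, 24, 63, 35] -> max=68
step 9: append 18 -> window=[68, 24, 63, 35, 18] -> max=68
step 10: append 39 -> window=[24, 63, 35, 18, 39] -> max=63
step 11: append 22 -> window=[63, 35, 18, 39, 22] -> max=63
step 12: append 21 -> window=[35, 18, 39, 22, 21] -> max=39
step 13: append 52 -> window=[18, 39, 22, 21, 52] -> max=52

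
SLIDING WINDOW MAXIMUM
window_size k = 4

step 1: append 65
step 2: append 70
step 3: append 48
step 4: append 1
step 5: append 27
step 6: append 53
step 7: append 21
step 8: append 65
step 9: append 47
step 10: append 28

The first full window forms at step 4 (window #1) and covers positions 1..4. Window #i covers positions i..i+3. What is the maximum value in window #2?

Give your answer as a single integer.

step 1: append 65 -> window=[65] (not full yet)
step 2: append 70 -> window=[65, 70] (not full yet)
step 3: append 48 -> window=[65, 70, 48] (not full yet)
step 4: append 1 -> window=[65, 70, 48, 1] -> max=70
step 5: append 27 -> window=[70, 48, 1, 27] -> max=70
Window #2 max = 70

Answer: 70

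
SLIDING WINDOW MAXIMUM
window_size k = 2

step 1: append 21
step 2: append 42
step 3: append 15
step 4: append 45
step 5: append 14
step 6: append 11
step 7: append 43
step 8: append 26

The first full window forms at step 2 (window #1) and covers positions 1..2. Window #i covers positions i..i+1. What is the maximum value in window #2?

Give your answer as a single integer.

Answer: 42

Derivation:
step 1: append 21 -> window=[21] (not full yet)
step 2: append 42 -> window=[21, 42] -> max=42
step 3: append 15 -> window=[42, 15] -> max=42
Window #2 max = 42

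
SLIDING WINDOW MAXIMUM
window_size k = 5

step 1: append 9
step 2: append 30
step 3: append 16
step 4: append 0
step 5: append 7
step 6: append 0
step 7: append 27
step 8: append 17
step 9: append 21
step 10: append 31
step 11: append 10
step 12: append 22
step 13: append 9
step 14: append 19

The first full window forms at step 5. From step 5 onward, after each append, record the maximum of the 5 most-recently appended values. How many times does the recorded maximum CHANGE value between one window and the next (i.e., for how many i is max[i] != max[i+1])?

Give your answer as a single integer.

step 1: append 9 -> window=[9] (not full yet)
step 2: append 30 -> window=[9, 30] (not full yet)
step 3: append 16 -> window=[9, 30, 16] (not full yet)
step 4: append 0 -> window=[9, 30, 16, 0] (not full yet)
step 5: append 7 -> window=[9, 30, 16, 0, 7] -> max=30
step 6: append 0 -> window=[30, 16, 0, 7, 0] -> max=30
step 7: append 27 -> window=[16, 0, 7, 0, 27] -> max=27
step 8: append 17 -> window=[0, 7, 0, 27, 17] -> max=27
step 9: append 21 -> window=[7, 0, 27, 17, 21] -> max=27
step 10: append 31 -> window=[0, 27, 17, 21, 31] -> max=31
step 11: append 10 -> window=[27, 17, 21, 31, 10] -> max=31
step 12: append 22 -> window=[17, 21, 31, 10, 22] -> max=31
step 13: append 9 -> window=[21, 31, 10, 22, 9] -> max=31
step 14: append 19 -> window=[31, 10, 22, 9, 19] -> max=31
Recorded maximums: 30 30 27 27 27 31 31 31 31 31
Changes between consecutive maximums: 2

Answer: 2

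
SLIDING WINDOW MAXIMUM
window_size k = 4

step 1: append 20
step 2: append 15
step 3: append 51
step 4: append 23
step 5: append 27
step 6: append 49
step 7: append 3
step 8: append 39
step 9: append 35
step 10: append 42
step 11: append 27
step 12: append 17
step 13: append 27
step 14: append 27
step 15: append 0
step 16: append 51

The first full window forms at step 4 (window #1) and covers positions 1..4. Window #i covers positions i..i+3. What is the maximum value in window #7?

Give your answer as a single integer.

Answer: 42

Derivation:
step 1: append 20 -> window=[20] (not full yet)
step 2: append 15 -> window=[20, 15] (not full yet)
step 3: append 51 -> window=[20, 15, 51] (not full yet)
step 4: append 23 -> window=[20, 15, 51, 23] -> max=51
step 5: append 27 -> window=[15, 51, 23, 27] -> max=51
step 6: append 49 -> window=[51, 23, 27, 49] -> max=51
step 7: append 3 -> window=[23, 27, 49, 3] -> max=49
step 8: append 39 -> window=[27, 49, 3, 39] -> max=49
step 9: append 35 -> window=[49, 3, 39, 35] -> max=49
step 10: append 42 -> window=[3, 39, 35, 42] -> max=42
Window #7 max = 42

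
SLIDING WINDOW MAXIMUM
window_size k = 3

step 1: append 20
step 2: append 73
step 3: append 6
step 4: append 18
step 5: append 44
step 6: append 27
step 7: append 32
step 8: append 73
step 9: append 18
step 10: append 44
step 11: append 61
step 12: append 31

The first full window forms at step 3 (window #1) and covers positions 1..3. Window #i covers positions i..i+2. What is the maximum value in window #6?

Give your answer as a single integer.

Answer: 73

Derivation:
step 1: append 20 -> window=[20] (not full yet)
step 2: append 73 -> window=[20, 73] (not full yet)
step 3: append 6 -> window=[20, 73, 6] -> max=73
step 4: append 18 -> window=[73, 6, 18] -> max=73
step 5: append 44 -> window=[6, 18, 44] -> max=44
step 6: append 27 -> window=[18, 44, 27] -> max=44
step 7: append 32 -> window=[44, 27, 32] -> max=44
step 8: append 73 -> window=[27, 32, 73] -> max=73
Window #6 max = 73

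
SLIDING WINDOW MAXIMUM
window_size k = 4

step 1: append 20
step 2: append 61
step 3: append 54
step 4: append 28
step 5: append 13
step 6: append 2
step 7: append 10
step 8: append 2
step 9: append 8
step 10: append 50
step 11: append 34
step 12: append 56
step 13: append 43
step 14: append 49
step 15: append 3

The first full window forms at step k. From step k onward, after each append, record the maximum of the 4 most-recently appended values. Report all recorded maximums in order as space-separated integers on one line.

step 1: append 20 -> window=[20] (not full yet)
step 2: append 61 -> window=[20, 61] (not full yet)
step 3: append 54 -> window=[20, 61, 54] (not full yet)
step 4: append 28 -> window=[20, 61, 54, 28] -> max=61
step 5: append 13 -> window=[61, 54, 28, 13] -> max=61
step 6: append 2 -> window=[54, 28, 13, 2] -> max=54
step 7: append 10 -> window=[28, 13, 2, 10] -> max=28
step 8: append 2 -> window=[13, 2, 10, 2] -> max=13
step 9: append 8 -> window=[2, 10, 2, 8] -> max=10
step 10: append 50 -> window=[10, 2, 8, 50] -> max=50
step 11: append 34 -> window=[2, 8, 50, 34] -> max=50
step 12: append 56 -> window=[8, 50, 34, 56] -> max=56
step 13: append 43 -> window=[50, 34, 56, 43] -> max=56
step 14: append 49 -> window=[34, 56, 43, 49] -> max=56
step 15: append 3 -> window=[56, 43, 49, 3] -> max=56

Answer: 61 61 54 28 13 10 50 50 56 56 56 56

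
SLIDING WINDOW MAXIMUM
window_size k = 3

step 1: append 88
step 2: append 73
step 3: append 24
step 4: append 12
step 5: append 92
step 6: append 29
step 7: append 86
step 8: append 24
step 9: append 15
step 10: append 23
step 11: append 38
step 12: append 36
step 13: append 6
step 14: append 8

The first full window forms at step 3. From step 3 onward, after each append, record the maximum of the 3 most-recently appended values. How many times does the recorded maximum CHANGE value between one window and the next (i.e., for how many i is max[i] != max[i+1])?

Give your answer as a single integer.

Answer: 6

Derivation:
step 1: append 88 -> window=[88] (not full yet)
step 2: append 73 -> window=[88, 73] (not full yet)
step 3: append 24 -> window=[88, 73, 24] -> max=88
step 4: append 12 -> window=[73, 24, 12] -> max=73
step 5: append 92 -> window=[24, 12, 92] -> max=92
step 6: append 29 -> window=[12, 92, 29] -> max=92
step 7: append 86 -> window=[92, 29, 86] -> max=92
step 8: append 24 -> window=[29, 86, 24] -> max=86
step 9: append 15 -> window=[86, 24, 15] -> max=86
step 10: append 23 -> window=[24, 15, 23] -> max=24
step 11: append 38 -> window=[15, 23, 38] -> max=38
step 12: append 36 -> window=[23, 38, 36] -> max=38
step 13: append 6 -> window=[38, 36, 6] -> max=38
step 14: append 8 -> window=[36, 6, 8] -> max=36
Recorded maximums: 88 73 92 92 92 86 86 24 38 38 38 36
Changes between consecutive maximums: 6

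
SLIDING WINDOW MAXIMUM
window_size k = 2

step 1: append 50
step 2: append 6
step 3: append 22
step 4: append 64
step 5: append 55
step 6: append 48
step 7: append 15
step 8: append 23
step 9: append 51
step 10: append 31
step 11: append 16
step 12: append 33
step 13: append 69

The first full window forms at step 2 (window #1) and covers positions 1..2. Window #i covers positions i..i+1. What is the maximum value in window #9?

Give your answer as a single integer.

Answer: 51

Derivation:
step 1: append 50 -> window=[50] (not full yet)
step 2: append 6 -> window=[50, 6] -> max=50
step 3: append 22 -> window=[6, 22] -> max=22
step 4: append 64 -> window=[22, 64] -> max=64
step 5: append 55 -> window=[64, 55] -> max=64
step 6: append 48 -> window=[55, 48] -> max=55
step 7: append 15 -> window=[48, 15] -> max=48
step 8: append 23 -> window=[15, 23] -> max=23
step 9: append 51 -> window=[23, 51] -> max=51
step 10: append 31 -> window=[51, 31] -> max=51
Window #9 max = 51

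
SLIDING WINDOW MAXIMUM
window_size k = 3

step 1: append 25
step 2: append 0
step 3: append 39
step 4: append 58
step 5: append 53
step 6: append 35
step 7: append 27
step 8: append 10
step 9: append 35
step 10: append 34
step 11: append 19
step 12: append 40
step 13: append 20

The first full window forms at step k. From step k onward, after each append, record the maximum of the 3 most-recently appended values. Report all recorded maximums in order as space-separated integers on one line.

Answer: 39 58 58 58 53 35 35 35 35 40 40

Derivation:
step 1: append 25 -> window=[25] (not full yet)
step 2: append 0 -> window=[25, 0] (not full yet)
step 3: append 39 -> window=[25, 0, 39] -> max=39
step 4: append 58 -> window=[0, 39, 58] -> max=58
step 5: append 53 -> window=[39, 58, 53] -> max=58
step 6: append 35 -> window=[58, 53, 35] -> max=58
step 7: append 27 -> window=[53, 35, 27] -> max=53
step 8: append 10 -> window=[35, 27, 10] -> max=35
step 9: append 35 -> window=[27, 10, 35] -> max=35
step 10: append 34 -> window=[10, 35, 34] -> max=35
step 11: append 19 -> window=[35, 34, 19] -> max=35
step 12: append 40 -> window=[34, 19, 40] -> max=40
step 13: append 20 -> window=[19, 40, 20] -> max=40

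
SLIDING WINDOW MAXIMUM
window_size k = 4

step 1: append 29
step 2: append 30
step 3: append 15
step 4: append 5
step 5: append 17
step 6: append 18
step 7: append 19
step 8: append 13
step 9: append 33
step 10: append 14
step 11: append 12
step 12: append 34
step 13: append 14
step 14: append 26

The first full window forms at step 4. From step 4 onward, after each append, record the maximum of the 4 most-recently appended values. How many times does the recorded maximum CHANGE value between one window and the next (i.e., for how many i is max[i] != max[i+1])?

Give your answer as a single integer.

step 1: append 29 -> window=[29] (not full yet)
step 2: append 30 -> window=[29, 30] (not full yet)
step 3: append 15 -> window=[29, 30, 15] (not full yet)
step 4: append 5 -> window=[29, 30, 15, 5] -> max=30
step 5: append 17 -> window=[30, 15, 5, 17] -> max=30
step 6: append 18 -> window=[15, 5, 17, 18] -> max=18
step 7: append 19 -> window=[5, 17, 18, 19] -> max=19
step 8: append 13 -> window=[17, 18, 19, 13] -> max=19
step 9: append 33 -> window=[18, 19, 13, 33] -> max=33
step 10: append 14 -> window=[19, 13, 33, 14] -> max=33
step 11: append 12 -> window=[13, 33, 14, 12] -> max=33
step 12: append 34 -> window=[33, 14, 12, 34] -> max=34
step 13: append 14 -> window=[14, 12, 34, 14] -> max=34
step 14: append 26 -> window=[12, 34, 14, 26] -> max=34
Recorded maximums: 30 30 18 19 19 33 33 33 34 34 34
Changes between consecutive maximums: 4

Answer: 4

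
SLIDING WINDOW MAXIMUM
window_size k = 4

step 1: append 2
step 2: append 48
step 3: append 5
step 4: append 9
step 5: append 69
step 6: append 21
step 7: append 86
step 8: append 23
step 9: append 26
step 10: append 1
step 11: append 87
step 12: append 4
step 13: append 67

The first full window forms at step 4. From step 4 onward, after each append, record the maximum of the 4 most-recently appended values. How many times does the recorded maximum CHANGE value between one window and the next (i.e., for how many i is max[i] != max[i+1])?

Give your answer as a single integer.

step 1: append 2 -> window=[2] (not full yet)
step 2: append 48 -> window=[2, 48] (not full yet)
step 3: append 5 -> window=[2, 48, 5] (not full yet)
step 4: append 9 -> window=[2, 48, 5, 9] -> max=48
step 5: append 69 -> window=[48, 5, 9, 69] -> max=69
step 6: append 21 -> window=[5, 9, 69, 21] -> max=69
step 7: append 86 -> window=[9, 69, 21, 86] -> max=86
step 8: append 23 -> window=[69, 21, 86, 23] -> max=86
step 9: append 26 -> window=[21, 86, 23, 26] -> max=86
step 10: append 1 -> window=[86, 23, 26, 1] -> max=86
step 11: append 87 -> window=[23, 26, 1, 87] -> max=87
step 12: append 4 -> window=[26, 1, 87, 4] -> max=87
step 13: append 67 -> window=[1, 87, 4, 67] -> max=87
Recorded maximums: 48 69 69 86 86 86 86 87 87 87
Changes between consecutive maximums: 3

Answer: 3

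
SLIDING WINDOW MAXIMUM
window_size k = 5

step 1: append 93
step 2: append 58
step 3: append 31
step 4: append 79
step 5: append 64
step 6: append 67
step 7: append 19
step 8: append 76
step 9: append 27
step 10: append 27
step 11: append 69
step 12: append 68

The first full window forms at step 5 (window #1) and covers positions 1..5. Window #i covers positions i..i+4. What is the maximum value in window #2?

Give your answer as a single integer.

Answer: 79

Derivation:
step 1: append 93 -> window=[93] (not full yet)
step 2: append 58 -> window=[93, 58] (not full yet)
step 3: append 31 -> window=[93, 58, 31] (not full yet)
step 4: append 79 -> window=[93, 58, 31, 79] (not full yet)
step 5: append 64 -> window=[93, 58, 31, 79, 64] -> max=93
step 6: append 67 -> window=[58, 31, 79, 64, 67] -> max=79
Window #2 max = 79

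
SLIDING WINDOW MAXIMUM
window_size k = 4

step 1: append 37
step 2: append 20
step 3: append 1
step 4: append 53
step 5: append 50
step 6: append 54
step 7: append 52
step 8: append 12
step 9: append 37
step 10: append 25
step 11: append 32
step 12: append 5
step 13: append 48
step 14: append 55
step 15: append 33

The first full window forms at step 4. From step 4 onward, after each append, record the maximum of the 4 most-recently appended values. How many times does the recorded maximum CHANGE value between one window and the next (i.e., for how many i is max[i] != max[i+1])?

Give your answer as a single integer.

step 1: append 37 -> window=[37] (not full yet)
step 2: append 20 -> window=[37, 20] (not full yet)
step 3: append 1 -> window=[37, 20, 1] (not full yet)
step 4: append 53 -> window=[37, 20, 1, 53] -> max=53
step 5: append 50 -> window=[20, 1, 53, 50] -> max=53
step 6: append 54 -> window=[1, 53, 50, 54] -> max=54
step 7: append 52 -> window=[53, 50, 54, 52] -> max=54
step 8: append 12 -> window=[50, 54, 52, 12] -> max=54
step 9: append 37 -> window=[54, 52, 12, 37] -> max=54
step 10: append 25 -> window=[52, 12, 37, 25] -> max=52
step 11: append 32 -> window=[12, 37, 25, 32] -> max=37
step 12: append 5 -> window=[37, 25, 32, 5] -> max=37
step 13: append 48 -> window=[25, 32, 5, 48] -> max=48
step 14: append 55 -> window=[32, 5, 48, 55] -> max=55
step 15: append 33 -> window=[5, 48, 55, 33] -> max=55
Recorded maximums: 53 53 54 54 54 54 52 37 37 48 55 55
Changes between consecutive maximums: 5

Answer: 5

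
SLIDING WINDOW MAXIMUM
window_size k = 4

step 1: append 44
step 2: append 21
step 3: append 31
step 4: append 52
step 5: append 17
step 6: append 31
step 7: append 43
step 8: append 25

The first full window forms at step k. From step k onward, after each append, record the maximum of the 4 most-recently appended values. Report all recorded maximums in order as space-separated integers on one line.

Answer: 52 52 52 52 43

Derivation:
step 1: append 44 -> window=[44] (not full yet)
step 2: append 21 -> window=[44, 21] (not full yet)
step 3: append 31 -> window=[44, 21, 31] (not full yet)
step 4: append 52 -> window=[44, 21, 31, 52] -> max=52
step 5: append 17 -> window=[21, 31, 52, 17] -> max=52
step 6: append 31 -> window=[31, 52, 17, 31] -> max=52
step 7: append 43 -> window=[52, 17, 31, 43] -> max=52
step 8: append 25 -> window=[17, 31, 43, 25] -> max=43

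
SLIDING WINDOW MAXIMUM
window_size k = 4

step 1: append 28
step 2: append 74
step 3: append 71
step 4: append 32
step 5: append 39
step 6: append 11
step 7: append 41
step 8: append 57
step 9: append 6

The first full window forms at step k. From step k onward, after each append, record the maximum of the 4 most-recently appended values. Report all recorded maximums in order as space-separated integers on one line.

Answer: 74 74 71 41 57 57

Derivation:
step 1: append 28 -> window=[28] (not full yet)
step 2: append 74 -> window=[28, 74] (not full yet)
step 3: append 71 -> window=[28, 74, 71] (not full yet)
step 4: append 32 -> window=[28, 74, 71, 32] -> max=74
step 5: append 39 -> window=[74, 71, 32, 39] -> max=74
step 6: append 11 -> window=[71, 32, 39, 11] -> max=71
step 7: append 41 -> window=[32, 39, 11, 41] -> max=41
step 8: append 57 -> window=[39, 11, 41, 57] -> max=57
step 9: append 6 -> window=[11, 41, 57, 6] -> max=57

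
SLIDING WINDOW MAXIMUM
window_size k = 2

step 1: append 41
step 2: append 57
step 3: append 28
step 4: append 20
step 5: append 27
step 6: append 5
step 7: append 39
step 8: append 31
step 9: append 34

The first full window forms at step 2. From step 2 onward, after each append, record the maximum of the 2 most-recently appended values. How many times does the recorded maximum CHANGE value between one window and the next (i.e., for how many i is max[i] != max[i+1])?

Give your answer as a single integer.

step 1: append 41 -> window=[41] (not full yet)
step 2: append 57 -> window=[41, 57] -> max=57
step 3: append 28 -> window=[57, 28] -> max=57
step 4: append 20 -> window=[28, 20] -> max=28
step 5: append 27 -> window=[20, 27] -> max=27
step 6: append 5 -> window=[27, 5] -> max=27
step 7: append 39 -> window=[5, 39] -> max=39
step 8: append 31 -> window=[39, 31] -> max=39
step 9: append 34 -> window=[31, 34] -> max=34
Recorded maximums: 57 57 28 27 27 39 39 34
Changes between consecutive maximums: 4

Answer: 4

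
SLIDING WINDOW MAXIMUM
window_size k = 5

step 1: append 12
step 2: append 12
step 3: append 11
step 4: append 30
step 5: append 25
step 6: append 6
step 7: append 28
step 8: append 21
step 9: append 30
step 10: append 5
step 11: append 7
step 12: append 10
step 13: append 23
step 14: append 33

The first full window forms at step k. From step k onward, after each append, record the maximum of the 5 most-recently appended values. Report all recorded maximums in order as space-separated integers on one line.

Answer: 30 30 30 30 30 30 30 30 30 33

Derivation:
step 1: append 12 -> window=[12] (not full yet)
step 2: append 12 -> window=[12, 12] (not full yet)
step 3: append 11 -> window=[12, 12, 11] (not full yet)
step 4: append 30 -> window=[12, 12, 11, 30] (not full yet)
step 5: append 25 -> window=[12, 12, 11, 30, 25] -> max=30
step 6: append 6 -> window=[12, 11, 30, 25, 6] -> max=30
step 7: append 28 -> window=[11, 30, 25, 6, 28] -> max=30
step 8: append 21 -> window=[30, 25, 6, 28, 21] -> max=30
step 9: append 30 -> window=[25, 6, 28, 21, 30] -> max=30
step 10: append 5 -> window=[6, 28, 21, 30, 5] -> max=30
step 11: append 7 -> window=[28, 21, 30, 5, 7] -> max=30
step 12: append 10 -> window=[21, 30, 5, 7, 10] -> max=30
step 13: append 23 -> window=[30, 5, 7, 10, 23] -> max=30
step 14: append 33 -> window=[5, 7, 10, 23, 33] -> max=33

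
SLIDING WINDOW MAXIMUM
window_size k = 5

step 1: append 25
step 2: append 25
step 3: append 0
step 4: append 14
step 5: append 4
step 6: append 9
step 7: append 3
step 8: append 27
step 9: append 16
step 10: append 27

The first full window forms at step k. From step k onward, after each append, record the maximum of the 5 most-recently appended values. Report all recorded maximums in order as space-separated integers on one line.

step 1: append 25 -> window=[25] (not full yet)
step 2: append 25 -> window=[25, 25] (not full yet)
step 3: append 0 -> window=[25, 25, 0] (not full yet)
step 4: append 14 -> window=[25, 25, 0, 14] (not full yet)
step 5: append 4 -> window=[25, 25, 0, 14, 4] -> max=25
step 6: append 9 -> window=[25, 0, 14, 4, 9] -> max=25
step 7: append 3 -> window=[0, 14, 4, 9, 3] -> max=14
step 8: append 27 -> window=[14, 4, 9, 3, 27] -> max=27
step 9: append 16 -> window=[4, 9, 3, 27, 16] -> max=27
step 10: append 27 -> window=[9, 3, 27, 16, 27] -> max=27

Answer: 25 25 14 27 27 27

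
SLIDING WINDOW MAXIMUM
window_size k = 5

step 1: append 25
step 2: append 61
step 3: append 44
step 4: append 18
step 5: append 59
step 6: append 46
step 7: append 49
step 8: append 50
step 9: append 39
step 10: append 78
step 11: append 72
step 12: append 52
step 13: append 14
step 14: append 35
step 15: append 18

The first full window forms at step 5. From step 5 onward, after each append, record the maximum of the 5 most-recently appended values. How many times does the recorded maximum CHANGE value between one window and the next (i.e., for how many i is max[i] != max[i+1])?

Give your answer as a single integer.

Answer: 3

Derivation:
step 1: append 25 -> window=[25] (not full yet)
step 2: append 61 -> window=[25, 61] (not full yet)
step 3: append 44 -> window=[25, 61, 44] (not full yet)
step 4: append 18 -> window=[25, 61, 44, 18] (not full yet)
step 5: append 59 -> window=[25, 61, 44, 18, 59] -> max=61
step 6: append 46 -> window=[61, 44, 18, 59, 46] -> max=61
step 7: append 49 -> window=[44, 18, 59, 46, 49] -> max=59
step 8: append 50 -> window=[18, 59, 46, 49, 50] -> max=59
step 9: append 39 -> window=[59, 46, 49, 50, 39] -> max=59
step 10: append 78 -> window=[46, 49, 50, 39, 78] -> max=78
step 11: append 72 -> window=[49, 50, 39, 78, 72] -> max=78
step 12: append 52 -> window=[50, 39, 78, 72, 52] -> max=78
step 13: append 14 -> window=[39, 78, 72, 52, 14] -> max=78
step 14: append 35 -> window=[78, 72, 52, 14, 35] -> max=78
step 15: append 18 -> window=[72, 52, 14, 35, 18] -> max=72
Recorded maximums: 61 61 59 59 59 78 78 78 78 78 72
Changes between consecutive maximums: 3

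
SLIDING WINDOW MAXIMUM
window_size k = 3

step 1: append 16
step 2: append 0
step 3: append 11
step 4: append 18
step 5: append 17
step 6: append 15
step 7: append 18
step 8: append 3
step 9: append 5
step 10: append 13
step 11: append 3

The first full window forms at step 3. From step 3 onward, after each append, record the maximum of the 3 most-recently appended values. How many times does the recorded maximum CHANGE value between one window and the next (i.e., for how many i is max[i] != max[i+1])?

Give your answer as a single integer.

Answer: 2

Derivation:
step 1: append 16 -> window=[16] (not full yet)
step 2: append 0 -> window=[16, 0] (not full yet)
step 3: append 11 -> window=[16, 0, 11] -> max=16
step 4: append 18 -> window=[0, 11, 18] -> max=18
step 5: append 17 -> window=[11, 18, 17] -> max=18
step 6: append 15 -> window=[18, 17, 15] -> max=18
step 7: append 18 -> window=[17, 15, 18] -> max=18
step 8: append 3 -> window=[15, 18, 3] -> max=18
step 9: append 5 -> window=[18, 3, 5] -> max=18
step 10: append 13 -> window=[3, 5, 13] -> max=13
step 11: append 3 -> window=[5, 13, 3] -> max=13
Recorded maximums: 16 18 18 18 18 18 18 13 13
Changes between consecutive maximums: 2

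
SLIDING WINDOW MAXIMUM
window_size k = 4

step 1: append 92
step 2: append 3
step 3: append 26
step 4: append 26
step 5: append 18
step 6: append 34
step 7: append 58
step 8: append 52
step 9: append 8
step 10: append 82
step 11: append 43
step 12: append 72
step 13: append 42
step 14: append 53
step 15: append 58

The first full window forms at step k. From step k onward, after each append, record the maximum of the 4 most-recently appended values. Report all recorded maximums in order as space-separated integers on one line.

Answer: 92 26 34 58 58 58 82 82 82 82 72 72

Derivation:
step 1: append 92 -> window=[92] (not full yet)
step 2: append 3 -> window=[92, 3] (not full yet)
step 3: append 26 -> window=[92, 3, 26] (not full yet)
step 4: append 26 -> window=[92, 3, 26, 26] -> max=92
step 5: append 18 -> window=[3, 26, 26, 18] -> max=26
step 6: append 34 -> window=[26, 26, 18, 34] -> max=34
step 7: append 58 -> window=[26, 18, 34, 58] -> max=58
step 8: append 52 -> window=[18, 34, 58, 52] -> max=58
step 9: append 8 -> window=[34, 58, 52, 8] -> max=58
step 10: append 82 -> window=[58, 52, 8, 82] -> max=82
step 11: append 43 -> window=[52, 8, 82, 43] -> max=82
step 12: append 72 -> window=[8, 82, 43, 72] -> max=82
step 13: append 42 -> window=[82, 43, 72, 42] -> max=82
step 14: append 53 -> window=[43, 72, 42, 53] -> max=72
step 15: append 58 -> window=[72, 42, 53, 58] -> max=72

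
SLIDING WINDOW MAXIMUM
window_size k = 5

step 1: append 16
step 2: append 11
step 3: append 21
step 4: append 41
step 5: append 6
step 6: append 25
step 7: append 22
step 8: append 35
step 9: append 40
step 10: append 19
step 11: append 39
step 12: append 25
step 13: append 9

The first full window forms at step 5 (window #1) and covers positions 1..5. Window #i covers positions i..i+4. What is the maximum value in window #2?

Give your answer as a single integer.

Answer: 41

Derivation:
step 1: append 16 -> window=[16] (not full yet)
step 2: append 11 -> window=[16, 11] (not full yet)
step 3: append 21 -> window=[16, 11, 21] (not full yet)
step 4: append 41 -> window=[16, 11, 21, 41] (not full yet)
step 5: append 6 -> window=[16, 11, 21, 41, 6] -> max=41
step 6: append 25 -> window=[11, 21, 41, 6, 25] -> max=41
Window #2 max = 41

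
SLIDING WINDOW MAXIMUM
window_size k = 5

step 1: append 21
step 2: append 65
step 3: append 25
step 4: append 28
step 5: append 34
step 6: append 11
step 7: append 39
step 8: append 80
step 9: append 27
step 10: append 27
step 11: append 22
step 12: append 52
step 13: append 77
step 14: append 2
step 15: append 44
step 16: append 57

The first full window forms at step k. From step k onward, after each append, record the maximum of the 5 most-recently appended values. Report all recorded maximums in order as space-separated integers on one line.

step 1: append 21 -> window=[21] (not full yet)
step 2: append 65 -> window=[21, 65] (not full yet)
step 3: append 25 -> window=[21, 65, 25] (not full yet)
step 4: append 28 -> window=[21, 65, 25, 28] (not full yet)
step 5: append 34 -> window=[21, 65, 25, 28, 34] -> max=65
step 6: append 11 -> window=[65, 25, 28, 34, 11] -> max=65
step 7: append 39 -> window=[25, 28, 34, 11, 39] -> max=39
step 8: append 80 -> window=[28, 34, 11, 39, 80] -> max=80
step 9: append 27 -> window=[34, 11, 39, 80, 27] -> max=80
step 10: append 27 -> window=[11, 39, 80, 27, 27] -> max=80
step 11: append 22 -> window=[39, 80, 27, 27, 22] -> max=80
step 12: append 52 -> window=[80, 27, 27, 22, 52] -> max=80
step 13: append 77 -> window=[27, 27, 22, 52, 77] -> max=77
step 14: append 2 -> window=[27, 22, 52, 77, 2] -> max=77
step 15: append 44 -> window=[22, 52, 77, 2, 44] -> max=77
step 16: append 57 -> window=[52, 77, 2, 44, 57] -> max=77

Answer: 65 65 39 80 80 80 80 80 77 77 77 77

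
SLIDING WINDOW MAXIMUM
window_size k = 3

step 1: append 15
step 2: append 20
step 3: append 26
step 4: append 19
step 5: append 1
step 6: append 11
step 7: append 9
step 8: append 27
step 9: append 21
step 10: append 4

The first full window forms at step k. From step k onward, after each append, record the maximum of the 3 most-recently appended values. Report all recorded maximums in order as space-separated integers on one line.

Answer: 26 26 26 19 11 27 27 27

Derivation:
step 1: append 15 -> window=[15] (not full yet)
step 2: append 20 -> window=[15, 20] (not full yet)
step 3: append 26 -> window=[15, 20, 26] -> max=26
step 4: append 19 -> window=[20, 26, 19] -> max=26
step 5: append 1 -> window=[26, 19, 1] -> max=26
step 6: append 11 -> window=[19, 1, 11] -> max=19
step 7: append 9 -> window=[1, 11, 9] -> max=11
step 8: append 27 -> window=[11, 9, 27] -> max=27
step 9: append 21 -> window=[9, 27, 21] -> max=27
step 10: append 4 -> window=[27, 21, 4] -> max=27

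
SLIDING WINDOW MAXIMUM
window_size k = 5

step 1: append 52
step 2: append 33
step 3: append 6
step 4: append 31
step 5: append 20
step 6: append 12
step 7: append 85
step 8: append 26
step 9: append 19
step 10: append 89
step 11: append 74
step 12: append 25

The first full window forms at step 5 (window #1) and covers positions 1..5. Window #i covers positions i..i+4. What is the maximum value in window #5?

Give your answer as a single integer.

Answer: 85

Derivation:
step 1: append 52 -> window=[52] (not full yet)
step 2: append 33 -> window=[52, 33] (not full yet)
step 3: append 6 -> window=[52, 33, 6] (not full yet)
step 4: append 31 -> window=[52, 33, 6, 31] (not full yet)
step 5: append 20 -> window=[52, 33, 6, 31, 20] -> max=52
step 6: append 12 -> window=[33, 6, 31, 20, 12] -> max=33
step 7: append 85 -> window=[6, 31, 20, 12, 85] -> max=85
step 8: append 26 -> window=[31, 20, 12, 85, 26] -> max=85
step 9: append 19 -> window=[20, 12, 85, 26, 19] -> max=85
Window #5 max = 85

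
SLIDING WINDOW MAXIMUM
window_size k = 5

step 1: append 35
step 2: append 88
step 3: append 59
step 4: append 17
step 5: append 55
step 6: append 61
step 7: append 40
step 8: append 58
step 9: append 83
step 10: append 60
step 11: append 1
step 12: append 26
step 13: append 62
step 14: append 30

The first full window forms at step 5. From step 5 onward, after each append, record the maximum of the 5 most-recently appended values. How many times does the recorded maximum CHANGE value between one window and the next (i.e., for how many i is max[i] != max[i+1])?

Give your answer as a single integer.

step 1: append 35 -> window=[35] (not full yet)
step 2: append 88 -> window=[35, 88] (not full yet)
step 3: append 59 -> window=[35, 88, 59] (not full yet)
step 4: append 17 -> window=[35, 88, 59, 17] (not full yet)
step 5: append 55 -> window=[35, 88, 59, 17, 55] -> max=88
step 6: append 61 -> window=[88, 59, 17, 55, 61] -> max=88
step 7: append 40 -> window=[59, 17, 55, 61, 40] -> max=61
step 8: append 58 -> window=[17, 55, 61, 40, 58] -> max=61
step 9: append 83 -> window=[55, 61, 40, 58, 83] -> max=83
step 10: append 60 -> window=[61, 40, 58, 83, 60] -> max=83
step 11: append 1 -> window=[40, 58, 83, 60, 1] -> max=83
step 12: append 26 -> window=[58, 83, 60, 1, 26] -> max=83
step 13: append 62 -> window=[83, 60, 1, 26, 62] -> max=83
step 14: append 30 -> window=[60, 1, 26, 62, 30] -> max=62
Recorded maximums: 88 88 61 61 83 83 83 83 83 62
Changes between consecutive maximums: 3

Answer: 3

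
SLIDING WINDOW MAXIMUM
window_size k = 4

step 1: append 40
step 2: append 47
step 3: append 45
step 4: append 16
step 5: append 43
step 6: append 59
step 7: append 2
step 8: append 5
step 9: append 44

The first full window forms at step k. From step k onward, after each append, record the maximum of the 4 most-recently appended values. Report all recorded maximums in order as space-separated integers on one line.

step 1: append 40 -> window=[40] (not full yet)
step 2: append 47 -> window=[40, 47] (not full yet)
step 3: append 45 -> window=[40, 47, 45] (not full yet)
step 4: append 16 -> window=[40, 47, 45, 16] -> max=47
step 5: append 43 -> window=[47, 45, 16, 43] -> max=47
step 6: append 59 -> window=[45, 16, 43, 59] -> max=59
step 7: append 2 -> window=[16, 43, 59, 2] -> max=59
step 8: append 5 -> window=[43, 59, 2, 5] -> max=59
step 9: append 44 -> window=[59, 2, 5, 44] -> max=59

Answer: 47 47 59 59 59 59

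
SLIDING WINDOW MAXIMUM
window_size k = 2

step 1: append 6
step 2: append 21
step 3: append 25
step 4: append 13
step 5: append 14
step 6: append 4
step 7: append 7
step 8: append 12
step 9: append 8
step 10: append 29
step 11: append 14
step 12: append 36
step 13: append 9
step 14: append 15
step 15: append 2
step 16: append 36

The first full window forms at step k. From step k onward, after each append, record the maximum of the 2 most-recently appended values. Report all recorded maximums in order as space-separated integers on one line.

step 1: append 6 -> window=[6] (not full yet)
step 2: append 21 -> window=[6, 21] -> max=21
step 3: append 25 -> window=[21, 25] -> max=25
step 4: append 13 -> window=[25, 13] -> max=25
step 5: append 14 -> window=[13, 14] -> max=14
step 6: append 4 -> window=[14, 4] -> max=14
step 7: append 7 -> window=[4, 7] -> max=7
step 8: append 12 -> window=[7, 12] -> max=12
step 9: append 8 -> window=[12, 8] -> max=12
step 10: append 29 -> window=[8, 29] -> max=29
step 11: append 14 -> window=[29, 14] -> max=29
step 12: append 36 -> window=[14, 36] -> max=36
step 13: append 9 -> window=[36, 9] -> max=36
step 14: append 15 -> window=[9, 15] -> max=15
step 15: append 2 -> window=[15, 2] -> max=15
step 16: append 36 -> window=[2, 36] -> max=36

Answer: 21 25 25 14 14 7 12 12 29 29 36 36 15 15 36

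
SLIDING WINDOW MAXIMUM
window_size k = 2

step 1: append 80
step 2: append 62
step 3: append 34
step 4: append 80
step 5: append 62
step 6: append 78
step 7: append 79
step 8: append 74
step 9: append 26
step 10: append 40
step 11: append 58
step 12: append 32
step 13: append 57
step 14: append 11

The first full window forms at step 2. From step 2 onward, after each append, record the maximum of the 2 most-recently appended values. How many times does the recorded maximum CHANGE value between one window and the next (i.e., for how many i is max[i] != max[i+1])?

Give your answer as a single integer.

step 1: append 80 -> window=[80] (not full yet)
step 2: append 62 -> window=[80, 62] -> max=80
step 3: append 34 -> window=[62, 34] -> max=62
step 4: append 80 -> window=[34, 80] -> max=80
step 5: append 62 -> window=[80, 62] -> max=80
step 6: append 78 -> window=[62, 78] -> max=78
step 7: append 79 -> window=[78, 79] -> max=79
step 8: append 74 -> window=[79, 74] -> max=79
step 9: append 26 -> window=[74, 26] -> max=74
step 10: append 40 -> window=[26, 40] -> max=40
step 11: append 58 -> window=[40, 58] -> max=58
step 12: append 32 -> window=[58, 32] -> max=58
step 13: append 57 -> window=[32, 57] -> max=57
step 14: append 11 -> window=[57, 11] -> max=57
Recorded maximums: 80 62 80 80 78 79 79 74 40 58 58 57 57
Changes between consecutive maximums: 8

Answer: 8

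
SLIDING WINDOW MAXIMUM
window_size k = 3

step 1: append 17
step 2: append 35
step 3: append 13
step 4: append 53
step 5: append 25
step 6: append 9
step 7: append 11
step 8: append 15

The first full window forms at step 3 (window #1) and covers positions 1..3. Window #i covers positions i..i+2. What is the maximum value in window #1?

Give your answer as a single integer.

step 1: append 17 -> window=[17] (not full yet)
step 2: append 35 -> window=[17, 35] (not full yet)
step 3: append 13 -> window=[17, 35, 13] -> max=35
Window #1 max = 35

Answer: 35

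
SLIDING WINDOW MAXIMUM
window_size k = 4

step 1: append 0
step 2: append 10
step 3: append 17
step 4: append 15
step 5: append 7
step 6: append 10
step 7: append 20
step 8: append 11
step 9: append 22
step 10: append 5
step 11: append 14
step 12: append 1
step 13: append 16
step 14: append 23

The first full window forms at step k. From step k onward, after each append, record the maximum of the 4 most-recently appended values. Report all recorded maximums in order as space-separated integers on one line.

step 1: append 0 -> window=[0] (not full yet)
step 2: append 10 -> window=[0, 10] (not full yet)
step 3: append 17 -> window=[0, 10, 17] (not full yet)
step 4: append 15 -> window=[0, 10, 17, 15] -> max=17
step 5: append 7 -> window=[10, 17, 15, 7] -> max=17
step 6: append 10 -> window=[17, 15, 7, 10] -> max=17
step 7: append 20 -> window=[15, 7, 10, 20] -> max=20
step 8: append 11 -> window=[7, 10, 20, 11] -> max=20
step 9: append 22 -> window=[10, 20, 11, 22] -> max=22
step 10: append 5 -> window=[20, 11, 22, 5] -> max=22
step 11: append 14 -> window=[11, 22, 5, 14] -> max=22
step 12: append 1 -> window=[22, 5, 14, 1] -> max=22
step 13: append 16 -> window=[5, 14, 1, 16] -> max=16
step 14: append 23 -> window=[14, 1, 16, 23] -> max=23

Answer: 17 17 17 20 20 22 22 22 22 16 23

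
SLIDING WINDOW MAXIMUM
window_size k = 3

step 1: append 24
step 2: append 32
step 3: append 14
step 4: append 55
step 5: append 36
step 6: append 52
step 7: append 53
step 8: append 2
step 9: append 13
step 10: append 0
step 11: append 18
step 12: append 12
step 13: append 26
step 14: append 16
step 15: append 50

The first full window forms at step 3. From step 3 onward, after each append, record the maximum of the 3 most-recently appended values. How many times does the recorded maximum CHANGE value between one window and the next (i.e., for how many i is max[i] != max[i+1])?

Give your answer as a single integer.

Answer: 6

Derivation:
step 1: append 24 -> window=[24] (not full yet)
step 2: append 32 -> window=[24, 32] (not full yet)
step 3: append 14 -> window=[24, 32, 14] -> max=32
step 4: append 55 -> window=[32, 14, 55] -> max=55
step 5: append 36 -> window=[14, 55, 36] -> max=55
step 6: append 52 -> window=[55, 36, 52] -> max=55
step 7: append 53 -> window=[36, 52, 53] -> max=53
step 8: append 2 -> window=[52, 53, 2] -> max=53
step 9: append 13 -> window=[53, 2, 13] -> max=53
step 10: append 0 -> window=[2, 13, 0] -> max=13
step 11: append 18 -> window=[13, 0, 18] -> max=18
step 12: append 12 -> window=[0, 18, 12] -> max=18
step 13: append 26 -> window=[18, 12, 26] -> max=26
step 14: append 16 -> window=[12, 26, 16] -> max=26
step 15: append 50 -> window=[26, 16, 50] -> max=50
Recorded maximums: 32 55 55 55 53 53 53 13 18 18 26 26 50
Changes between consecutive maximums: 6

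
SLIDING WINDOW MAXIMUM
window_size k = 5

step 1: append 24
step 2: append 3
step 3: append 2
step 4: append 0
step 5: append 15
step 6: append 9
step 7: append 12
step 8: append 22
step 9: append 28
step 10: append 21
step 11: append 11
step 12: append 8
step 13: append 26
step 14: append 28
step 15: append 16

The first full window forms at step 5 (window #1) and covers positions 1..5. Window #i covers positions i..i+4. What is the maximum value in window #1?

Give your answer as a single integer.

Answer: 24

Derivation:
step 1: append 24 -> window=[24] (not full yet)
step 2: append 3 -> window=[24, 3] (not full yet)
step 3: append 2 -> window=[24, 3, 2] (not full yet)
step 4: append 0 -> window=[24, 3, 2, 0] (not full yet)
step 5: append 15 -> window=[24, 3, 2, 0, 15] -> max=24
Window #1 max = 24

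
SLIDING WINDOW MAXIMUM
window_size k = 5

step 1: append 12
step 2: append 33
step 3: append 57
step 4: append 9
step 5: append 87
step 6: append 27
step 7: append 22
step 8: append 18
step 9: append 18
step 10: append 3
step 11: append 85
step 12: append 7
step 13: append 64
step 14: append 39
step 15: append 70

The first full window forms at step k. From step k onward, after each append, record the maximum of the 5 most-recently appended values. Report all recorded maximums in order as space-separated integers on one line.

Answer: 87 87 87 87 87 27 85 85 85 85 85

Derivation:
step 1: append 12 -> window=[12] (not full yet)
step 2: append 33 -> window=[12, 33] (not full yet)
step 3: append 57 -> window=[12, 33, 57] (not full yet)
step 4: append 9 -> window=[12, 33, 57, 9] (not full yet)
step 5: append 87 -> window=[12, 33, 57, 9, 87] -> max=87
step 6: append 27 -> window=[33, 57, 9, 87, 27] -> max=87
step 7: append 22 -> window=[57, 9, 87, 27, 22] -> max=87
step 8: append 18 -> window=[9, 87, 27, 22, 18] -> max=87
step 9: append 18 -> window=[87, 27, 22, 18, 18] -> max=87
step 10: append 3 -> window=[27, 22, 18, 18, 3] -> max=27
step 11: append 85 -> window=[22, 18, 18, 3, 85] -> max=85
step 12: append 7 -> window=[18, 18, 3, 85, 7] -> max=85
step 13: append 64 -> window=[18, 3, 85, 7, 64] -> max=85
step 14: append 39 -> window=[3, 85, 7, 64, 39] -> max=85
step 15: append 70 -> window=[85, 7, 64, 39, 70] -> max=85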